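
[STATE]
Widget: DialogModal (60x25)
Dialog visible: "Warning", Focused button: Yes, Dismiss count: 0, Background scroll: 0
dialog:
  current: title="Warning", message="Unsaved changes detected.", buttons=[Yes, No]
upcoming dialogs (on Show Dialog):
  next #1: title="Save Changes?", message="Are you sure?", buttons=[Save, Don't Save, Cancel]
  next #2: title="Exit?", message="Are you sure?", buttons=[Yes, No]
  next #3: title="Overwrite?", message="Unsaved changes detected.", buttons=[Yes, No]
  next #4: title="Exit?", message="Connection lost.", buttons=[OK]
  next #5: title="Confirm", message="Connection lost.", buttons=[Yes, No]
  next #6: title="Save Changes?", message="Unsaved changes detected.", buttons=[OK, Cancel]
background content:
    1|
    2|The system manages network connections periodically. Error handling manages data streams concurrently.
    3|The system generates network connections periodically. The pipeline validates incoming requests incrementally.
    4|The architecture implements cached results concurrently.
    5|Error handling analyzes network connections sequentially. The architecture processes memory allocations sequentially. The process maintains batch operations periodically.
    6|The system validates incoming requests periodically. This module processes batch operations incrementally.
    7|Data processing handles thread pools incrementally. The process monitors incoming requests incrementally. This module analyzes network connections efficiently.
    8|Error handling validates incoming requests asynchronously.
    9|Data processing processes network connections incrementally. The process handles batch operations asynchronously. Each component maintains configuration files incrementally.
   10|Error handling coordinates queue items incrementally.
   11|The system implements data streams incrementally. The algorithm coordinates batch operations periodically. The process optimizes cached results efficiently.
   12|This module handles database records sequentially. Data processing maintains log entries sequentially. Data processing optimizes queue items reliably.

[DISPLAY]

                                                            
The system manages network connections periodically. Error h
The system generates network connections periodically. The p
The architecture implements cached results concurrently.    
Error handling analyzes network connections sequentially. Th
The system validates incoming requests periodically. This mo
Data processing handles thread pools incrementally. The proc
Error handling validates incoming requests asynchronously.  
Data processing processes network connections incrementally.
Error handling coordinates queue items incrementally.       
The system impl┌───────────────────────────┐ally. The algori
This module han│          Warning          │ially. Data proc
               │ Unsaved changes detected. │                
               │         [Yes]  No         │                
               └───────────────────────────┘                
                                                            
                                                            
                                                            
                                                            
                                                            
                                                            
                                                            
                                                            
                                                            
                                                            


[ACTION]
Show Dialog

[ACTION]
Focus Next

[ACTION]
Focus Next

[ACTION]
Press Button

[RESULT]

                                                            
The system manages network connections periodically. Error h
The system generates network connections periodically. The p
The architecture implements cached results concurrently.    
Error handling analyzes network connections sequentially. Th
The system validates incoming requests periodically. This mo
Data processing handles thread pools incrementally. The proc
Error handling validates incoming requests asynchronously.  
Data processing processes network connections incrementally.
Error handling coordinates queue items incrementally.       
The system implements data streams incrementally. The algori
This module handles database records sequentially. Data proc
                                                            
                                                            
                                                            
                                                            
                                                            
                                                            
                                                            
                                                            
                                                            
                                                            
                                                            
                                                            
                                                            


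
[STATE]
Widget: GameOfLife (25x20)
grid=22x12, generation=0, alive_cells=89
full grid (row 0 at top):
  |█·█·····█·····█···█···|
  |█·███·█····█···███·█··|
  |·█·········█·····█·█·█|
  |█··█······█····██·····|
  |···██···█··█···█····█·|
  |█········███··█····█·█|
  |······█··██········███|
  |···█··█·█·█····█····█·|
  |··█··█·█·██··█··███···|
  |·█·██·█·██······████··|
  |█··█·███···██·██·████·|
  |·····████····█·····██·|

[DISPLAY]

Gen: 0                   
█·█·····█·····█···█···   
█·███·█····█···███·█··   
·█·········█·····█·█·█   
█··█······█····██·····   
···██···█··█···█····█·   
█········███··█····█·█   
······█··██········███   
···█··█·█·█····█····█·   
··█··█·█·██··█··███···   
·█·██·█·██······████··   
█··█·███···██·██·████·   
·····████····█·····██·   
                         
                         
                         
                         
                         
                         
                         


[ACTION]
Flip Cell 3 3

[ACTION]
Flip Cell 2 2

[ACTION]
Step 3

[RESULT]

Gen: 3                   
··················███·   
················██···█   
···█·······█····██····   
··········█·█··███····   
·███·······██·█·█·····   
·······███·····██··█·█   
·····██··········█···█   
····█·········█·······   
··█···██······██·····█   
·█·········█········█·   
········████··········   
··███····█············   
                         
                         
                         
                         
                         
                         
                         


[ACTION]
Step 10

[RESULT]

Gen: 13                  
······················   
······················   
·············███······   
···············█······   
·······█····█·██······   
·····██·█···██········   
····█···█·············   
·······██·············   
····████··············   
······█·█·············   
··██···█··············   
··██··················   
                         
                         
                         
                         
                         
                         
                         


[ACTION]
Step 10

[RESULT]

Gen: 23                  
······················   
············██·█······   
······█·····█··██·····   
······██····█·····█···   
·······█·····██····█··   
·····█··█·······█·█···   
····█··████······█····   
····██···██···········   
···█·······███········   
···██·················   
····█·················   
······················   
                         
                         
                         
                         
                         
                         
                         


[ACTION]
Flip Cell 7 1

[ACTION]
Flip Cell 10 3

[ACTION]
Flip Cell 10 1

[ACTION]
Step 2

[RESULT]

Gen: 25                  
·············███······   
···········██···█·····   
······██···█··········   
···········██····██···   
········█····██·██·█··   
·····██·█·······█··█··   
···██·██·········██···   
··█·······█·█·········   
··██·█······██········   
············█·········   
···█··················   
···█··················   
                         
                         
                         
                         
                         
                         
                         


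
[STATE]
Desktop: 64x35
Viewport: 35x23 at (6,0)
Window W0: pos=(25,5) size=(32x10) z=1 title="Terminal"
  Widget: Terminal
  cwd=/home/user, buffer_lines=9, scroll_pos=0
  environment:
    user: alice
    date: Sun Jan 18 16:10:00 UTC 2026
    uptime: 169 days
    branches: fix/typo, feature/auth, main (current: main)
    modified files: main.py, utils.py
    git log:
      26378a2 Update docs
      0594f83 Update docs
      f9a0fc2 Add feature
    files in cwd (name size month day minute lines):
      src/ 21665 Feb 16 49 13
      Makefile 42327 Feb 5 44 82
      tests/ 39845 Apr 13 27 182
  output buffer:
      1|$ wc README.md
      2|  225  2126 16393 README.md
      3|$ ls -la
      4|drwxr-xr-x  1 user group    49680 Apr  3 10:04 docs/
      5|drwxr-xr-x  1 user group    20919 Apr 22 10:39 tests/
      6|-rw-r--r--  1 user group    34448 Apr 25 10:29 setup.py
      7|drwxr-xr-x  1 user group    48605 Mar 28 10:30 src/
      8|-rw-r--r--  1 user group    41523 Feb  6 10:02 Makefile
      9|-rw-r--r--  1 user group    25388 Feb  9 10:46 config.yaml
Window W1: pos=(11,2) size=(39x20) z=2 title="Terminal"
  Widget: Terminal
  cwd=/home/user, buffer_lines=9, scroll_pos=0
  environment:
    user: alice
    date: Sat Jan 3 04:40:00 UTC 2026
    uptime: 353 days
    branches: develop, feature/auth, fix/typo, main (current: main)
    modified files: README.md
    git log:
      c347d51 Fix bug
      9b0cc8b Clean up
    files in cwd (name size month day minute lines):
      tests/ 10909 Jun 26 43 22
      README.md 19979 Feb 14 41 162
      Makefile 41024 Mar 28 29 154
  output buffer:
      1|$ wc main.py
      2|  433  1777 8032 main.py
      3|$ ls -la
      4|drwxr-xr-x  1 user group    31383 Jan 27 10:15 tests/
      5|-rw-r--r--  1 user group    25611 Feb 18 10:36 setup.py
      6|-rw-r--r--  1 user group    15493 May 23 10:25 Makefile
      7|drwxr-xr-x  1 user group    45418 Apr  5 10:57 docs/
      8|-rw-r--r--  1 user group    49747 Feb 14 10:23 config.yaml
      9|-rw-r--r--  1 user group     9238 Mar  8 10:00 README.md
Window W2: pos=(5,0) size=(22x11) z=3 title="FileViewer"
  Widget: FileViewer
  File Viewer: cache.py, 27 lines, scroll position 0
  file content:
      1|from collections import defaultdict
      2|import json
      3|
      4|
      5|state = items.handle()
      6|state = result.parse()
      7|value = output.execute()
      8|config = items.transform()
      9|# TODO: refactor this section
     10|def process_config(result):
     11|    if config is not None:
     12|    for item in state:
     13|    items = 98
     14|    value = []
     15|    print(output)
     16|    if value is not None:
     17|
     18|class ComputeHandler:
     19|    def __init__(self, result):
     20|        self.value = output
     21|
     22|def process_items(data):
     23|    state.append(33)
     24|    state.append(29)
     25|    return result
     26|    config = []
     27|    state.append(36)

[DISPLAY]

━━━━━━━━━━━━━━━━━━━━┓              
 FileViewer         ┃              
────────────────────┨━━━━━━━━━━━━━━
from collections im▲┃              
import json        █┃──────────────
                   ░┃              
                   ░┃2 main.py     
state = items.handl░┃              
state = result.pars░┃ser group    3
value = output.exec▼┃ser group    2
━━━━━━━━━━━━━━━━━━━━┛ser group    1
     ┃drwxr-xr-x  1 user group    4
     ┃-rw-r--r--  1 user group    4
     ┃-rw-r--r--  1 user group     
     ┃$ █                          
     ┃                             
     ┃                             
     ┃                             
     ┃                             
     ┃                             
     ┃                             
     ┗━━━━━━━━━━━━━━━━━━━━━━━━━━━━━
                                   


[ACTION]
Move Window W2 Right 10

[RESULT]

         ┏━━━━━━━━━━━━━━━━━━━━┓    
         ┃ FileViewer         ┃    
     ┏━━━┠────────────────────┨━━━━
     ┃ Te┃from collections im▲┃    
     ┠───┃import json        █┃────
     ┃$ w┃                   ░┃    
     ┃  4┃                   ░┃    
     ┃$ l┃state = items.handl░┃    
     ┃drw┃state = result.pars░┃   3
     ┃-rw┃value = output.exec▼┃   2
     ┃-rw┗━━━━━━━━━━━━━━━━━━━━┛   1
     ┃drwxr-xr-x  1 user group    4
     ┃-rw-r--r--  1 user group    4
     ┃-rw-r--r--  1 user group     
     ┃$ █                          
     ┃                             
     ┃                             
     ┃                             
     ┃                             
     ┃                             
     ┃                             
     ┗━━━━━━━━━━━━━━━━━━━━━━━━━━━━━
                                   


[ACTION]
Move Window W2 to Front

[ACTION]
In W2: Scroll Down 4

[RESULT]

         ┏━━━━━━━━━━━━━━━━━━━━┓    
         ┃ FileViewer         ┃    
     ┏━━━┠────────────────────┨━━━━
     ┃ Te┃state = items.handl▲┃    
     ┠───┃state = result.pars░┃────
     ┃$ w┃value = output.exec█┃    
     ┃  4┃config = items.tran░┃    
     ┃$ l┃# TODO: refactor th░┃    
     ┃drw┃def process_config(░┃   3
     ┃-rw┃    if config is no▼┃   2
     ┃-rw┗━━━━━━━━━━━━━━━━━━━━┛   1
     ┃drwxr-xr-x  1 user group    4
     ┃-rw-r--r--  1 user group    4
     ┃-rw-r--r--  1 user group     
     ┃$ █                          
     ┃                             
     ┃                             
     ┃                             
     ┃                             
     ┃                             
     ┃                             
     ┗━━━━━━━━━━━━━━━━━━━━━━━━━━━━━
                                   


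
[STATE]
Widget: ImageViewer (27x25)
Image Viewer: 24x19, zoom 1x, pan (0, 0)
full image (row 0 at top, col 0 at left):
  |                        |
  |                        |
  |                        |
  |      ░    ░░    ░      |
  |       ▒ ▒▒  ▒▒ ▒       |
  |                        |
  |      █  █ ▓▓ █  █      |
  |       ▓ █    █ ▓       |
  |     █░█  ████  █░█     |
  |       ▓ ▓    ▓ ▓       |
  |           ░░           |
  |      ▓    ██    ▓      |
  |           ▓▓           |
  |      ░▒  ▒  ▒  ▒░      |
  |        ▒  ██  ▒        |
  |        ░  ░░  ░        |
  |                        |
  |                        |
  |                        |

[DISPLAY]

                           
                           
                           
      ░    ░░    ░         
       ▒ ▒▒  ▒▒ ▒          
                           
      █  █ ▓▓ █  █         
       ▓ █    █ ▓          
     █░█  ████  █░█        
       ▓ ▓    ▓ ▓          
           ░░              
      ▓    ██    ▓         
           ▓▓              
      ░▒  ▒  ▒  ▒░         
        ▒  ██  ▒           
        ░  ░░  ░           
                           
                           
                           
                           
                           
                           
                           
                           
                           


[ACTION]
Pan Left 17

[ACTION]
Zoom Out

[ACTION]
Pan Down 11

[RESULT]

      ▓    ██    ▓         
           ▓▓              
      ░▒  ▒  ▒  ▒░         
        ▒  ██  ▒           
        ░  ░░  ░           
                           
                           
                           
                           
                           
                           
                           
                           
                           
                           
                           
                           
                           
                           
                           
                           
                           
                           
                           
                           


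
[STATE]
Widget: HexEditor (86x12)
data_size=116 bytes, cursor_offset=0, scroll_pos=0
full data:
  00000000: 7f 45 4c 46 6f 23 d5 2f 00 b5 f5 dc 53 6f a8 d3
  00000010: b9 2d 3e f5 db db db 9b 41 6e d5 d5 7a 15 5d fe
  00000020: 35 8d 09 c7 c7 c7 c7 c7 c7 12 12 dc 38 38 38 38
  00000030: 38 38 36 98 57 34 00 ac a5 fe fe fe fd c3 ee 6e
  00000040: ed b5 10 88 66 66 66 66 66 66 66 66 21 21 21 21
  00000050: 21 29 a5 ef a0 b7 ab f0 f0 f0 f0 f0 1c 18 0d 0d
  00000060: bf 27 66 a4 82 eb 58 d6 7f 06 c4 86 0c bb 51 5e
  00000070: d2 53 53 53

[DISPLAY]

00000000  7F 45 4c 46 6f 23 d5 2f  00 b5 f5 dc 53 6f a8 d3  |.ELFo#./....So..|        
00000010  b9 2d 3e f5 db db db 9b  41 6e d5 d5 7a 15 5d fe  |.->.....An..z.].|        
00000020  35 8d 09 c7 c7 c7 c7 c7  c7 12 12 dc 38 38 38 38  |5...........8888|        
00000030  38 38 36 98 57 34 00 ac  a5 fe fe fe fd c3 ee 6e  |886.W4.........n|        
00000040  ed b5 10 88 66 66 66 66  66 66 66 66 21 21 21 21  |....ffffffff!!!!|        
00000050  21 29 a5 ef a0 b7 ab f0  f0 f0 f0 f0 1c 18 0d 0d  |!)..............|        
00000060  bf 27 66 a4 82 eb 58 d6  7f 06 c4 86 0c bb 51 5e  |.'f...X.......Q^|        
00000070  d2 53 53 53                                       |.SSS            |        
                                                                                      
                                                                                      
                                                                                      
                                                                                      


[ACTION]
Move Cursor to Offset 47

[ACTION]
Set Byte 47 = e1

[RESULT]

00000000  7f 45 4c 46 6f 23 d5 2f  00 b5 f5 dc 53 6f a8 d3  |.ELFo#./....So..|        
00000010  b9 2d 3e f5 db db db 9b  41 6e d5 d5 7a 15 5d fe  |.->.....An..z.].|        
00000020  35 8d 09 c7 c7 c7 c7 c7  c7 12 12 dc 38 38 38 E1  |5...........888.|        
00000030  38 38 36 98 57 34 00 ac  a5 fe fe fe fd c3 ee 6e  |886.W4.........n|        
00000040  ed b5 10 88 66 66 66 66  66 66 66 66 21 21 21 21  |....ffffffff!!!!|        
00000050  21 29 a5 ef a0 b7 ab f0  f0 f0 f0 f0 1c 18 0d 0d  |!)..............|        
00000060  bf 27 66 a4 82 eb 58 d6  7f 06 c4 86 0c bb 51 5e  |.'f...X.......Q^|        
00000070  d2 53 53 53                                       |.SSS            |        
                                                                                      
                                                                                      
                                                                                      
                                                                                      


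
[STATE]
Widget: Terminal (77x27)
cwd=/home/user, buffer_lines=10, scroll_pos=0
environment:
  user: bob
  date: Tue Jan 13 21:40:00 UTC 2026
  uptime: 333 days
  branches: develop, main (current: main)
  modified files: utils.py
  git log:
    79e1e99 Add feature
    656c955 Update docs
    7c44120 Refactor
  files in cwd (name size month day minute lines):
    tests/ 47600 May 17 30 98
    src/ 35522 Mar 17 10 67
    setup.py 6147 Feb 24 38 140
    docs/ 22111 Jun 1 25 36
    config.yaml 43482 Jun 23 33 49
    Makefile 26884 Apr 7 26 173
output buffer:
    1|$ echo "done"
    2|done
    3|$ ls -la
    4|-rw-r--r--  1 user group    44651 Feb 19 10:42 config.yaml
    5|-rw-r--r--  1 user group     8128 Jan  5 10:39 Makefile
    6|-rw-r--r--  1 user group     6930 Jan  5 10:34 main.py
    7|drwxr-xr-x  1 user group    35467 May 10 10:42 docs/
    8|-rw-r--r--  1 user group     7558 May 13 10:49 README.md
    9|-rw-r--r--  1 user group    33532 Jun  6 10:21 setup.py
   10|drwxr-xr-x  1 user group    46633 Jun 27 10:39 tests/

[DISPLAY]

$ echo "done"                                                                
done                                                                         
$ ls -la                                                                     
-rw-r--r--  1 user group    44651 Feb 19 10:42 config.yaml                   
-rw-r--r--  1 user group     8128 Jan  5 10:39 Makefile                      
-rw-r--r--  1 user group     6930 Jan  5 10:34 main.py                       
drwxr-xr-x  1 user group    35467 May 10 10:42 docs/                         
-rw-r--r--  1 user group     7558 May 13 10:49 README.md                     
-rw-r--r--  1 user group    33532 Jun  6 10:21 setup.py                      
drwxr-xr-x  1 user group    46633 Jun 27 10:39 tests/                        
$ █                                                                          
                                                                             
                                                                             
                                                                             
                                                                             
                                                                             
                                                                             
                                                                             
                                                                             
                                                                             
                                                                             
                                                                             
                                                                             
                                                                             
                                                                             
                                                                             
                                                                             


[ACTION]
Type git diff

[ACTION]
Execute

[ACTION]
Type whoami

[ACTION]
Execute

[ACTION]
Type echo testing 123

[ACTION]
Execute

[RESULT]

$ echo "done"                                                                
done                                                                         
$ ls -la                                                                     
-rw-r--r--  1 user group    44651 Feb 19 10:42 config.yaml                   
-rw-r--r--  1 user group     8128 Jan  5 10:39 Makefile                      
-rw-r--r--  1 user group     6930 Jan  5 10:34 main.py                       
drwxr-xr-x  1 user group    35467 May 10 10:42 docs/                         
-rw-r--r--  1 user group     7558 May 13 10:49 README.md                     
-rw-r--r--  1 user group    33532 Jun  6 10:21 setup.py                      
drwxr-xr-x  1 user group    46633 Jun 27 10:39 tests/                        
$ git diff                                                                   
diff --git a/main.py b/main.py                                               
--- a/main.py                                                                
+++ b/main.py                                                                
@@ -1,3 +1,4 @@                                                              
+# updated                                                                   
 import sys                                                                  
$ whoami                                                                     
bob                                                                          
$ echo testing 123                                                           
testing 123                                                                  
$ █                                                                          
                                                                             
                                                                             
                                                                             
                                                                             
                                                                             


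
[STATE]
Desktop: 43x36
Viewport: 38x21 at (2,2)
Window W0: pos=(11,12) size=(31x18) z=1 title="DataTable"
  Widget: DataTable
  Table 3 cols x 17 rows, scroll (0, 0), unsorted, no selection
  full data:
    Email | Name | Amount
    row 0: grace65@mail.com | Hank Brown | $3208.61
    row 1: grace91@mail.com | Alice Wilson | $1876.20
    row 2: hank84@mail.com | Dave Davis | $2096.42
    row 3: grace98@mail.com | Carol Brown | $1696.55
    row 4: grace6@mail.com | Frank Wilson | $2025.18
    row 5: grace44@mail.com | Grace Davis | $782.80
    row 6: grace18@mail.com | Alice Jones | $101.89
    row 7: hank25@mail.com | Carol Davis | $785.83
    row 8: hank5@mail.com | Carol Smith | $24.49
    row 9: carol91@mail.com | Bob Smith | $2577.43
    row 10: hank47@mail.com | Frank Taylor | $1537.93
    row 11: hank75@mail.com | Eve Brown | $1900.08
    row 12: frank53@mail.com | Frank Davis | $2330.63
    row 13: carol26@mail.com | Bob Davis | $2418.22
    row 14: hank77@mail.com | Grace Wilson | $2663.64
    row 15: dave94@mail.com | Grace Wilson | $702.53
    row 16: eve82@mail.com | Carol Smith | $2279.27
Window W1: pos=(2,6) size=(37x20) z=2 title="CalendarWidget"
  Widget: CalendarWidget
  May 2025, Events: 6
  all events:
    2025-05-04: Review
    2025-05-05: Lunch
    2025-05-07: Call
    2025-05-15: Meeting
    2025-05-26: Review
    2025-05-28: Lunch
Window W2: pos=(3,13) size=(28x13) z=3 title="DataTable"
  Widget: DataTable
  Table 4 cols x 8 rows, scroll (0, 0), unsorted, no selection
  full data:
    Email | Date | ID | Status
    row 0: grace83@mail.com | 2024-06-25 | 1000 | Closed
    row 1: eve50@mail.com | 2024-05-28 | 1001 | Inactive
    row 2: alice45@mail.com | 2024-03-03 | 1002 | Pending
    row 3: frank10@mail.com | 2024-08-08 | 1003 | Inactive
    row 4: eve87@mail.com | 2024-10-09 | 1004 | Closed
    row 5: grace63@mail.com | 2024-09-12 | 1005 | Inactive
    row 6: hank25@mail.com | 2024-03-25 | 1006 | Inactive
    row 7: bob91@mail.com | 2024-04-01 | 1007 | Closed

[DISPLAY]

                                      
                                      
                                      
                                      
┏━━━━━━━━━━━━━━━━━━━━━━━━━━━━━━━━━━━┓ 
┃ CalendarWidget                    ┃ 
┠───────────────────────────────────┨ 
┃              May 2025             ┃ 
┃Mo Tu We Th Fr Sa Su               ┃ 
┃          1  2  3  4*              ┃ 
┃ 5*  6  7*  8  9 10 11             ┃━
┃┏━━━━━━━━━━━━━━━━━━━━━━━━━━┓       ┃ 
┃┃ DataTable                ┃       ┃─
┃┠──────────────────────────┨       ┃ 
┃┃Email           │Date     ┃       ┃─
┃┃────────────────┼─────────┃       ┃ 
┃┃grace83@mail.com│2024-06-2┃       ┃o
┃┃eve50@mail.com  │2024-05-2┃       ┃ 
┃┃alice45@mail.com│2024-03-0┃       ┃n
┃┃frank10@mail.com│2024-08-0┃       ┃o
┃┃eve87@mail.com  │2024-10-0┃       ┃s


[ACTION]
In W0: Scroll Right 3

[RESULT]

                                      
                                      
                                      
                                      
┏━━━━━━━━━━━━━━━━━━━━━━━━━━━━━━━━━━━┓ 
┃ CalendarWidget                    ┃ 
┠───────────────────────────────────┨ 
┃              May 2025             ┃ 
┃Mo Tu We Th Fr Sa Su               ┃ 
┃          1  2  3  4*              ┃ 
┃ 5*  6  7*  8  9 10 11             ┃━
┃┏━━━━━━━━━━━━━━━━━━━━━━━━━━┓       ┃ 
┃┃ DataTable                ┃       ┃─
┃┠──────────────────────────┨       ┃A
┃┃Email           │Date     ┃       ┃─
┃┃────────────────┼─────────┃       ┃$
┃┃grace83@mail.com│2024-06-2┃       ┃$
┃┃eve50@mail.com  │2024-05-2┃       ┃$
┃┃alice45@mail.com│2024-03-0┃       ┃$
┃┃frank10@mail.com│2024-08-0┃       ┃$
┃┃eve87@mail.com  │2024-10-0┃       ┃$


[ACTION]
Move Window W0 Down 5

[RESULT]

                                      
                                      
                                      
                                      
┏━━━━━━━━━━━━━━━━━━━━━━━━━━━━━━━━━━━┓ 
┃ CalendarWidget                    ┃ 
┠───────────────────────────────────┨ 
┃              May 2025             ┃ 
┃Mo Tu We Th Fr Sa Su               ┃ 
┃          1  2  3  4*              ┃ 
┃ 5*  6  7*  8  9 10 11             ┃ 
┃┏━━━━━━━━━━━━━━━━━━━━━━━━━━┓       ┃ 
┃┃ DataTable                ┃       ┃ 
┃┠──────────────────────────┨       ┃ 
┃┃Email           │Date     ┃       ┃ 
┃┃────────────────┼─────────┃       ┃━
┃┃grace83@mail.com│2024-06-2┃       ┃ 
┃┃eve50@mail.com  │2024-05-2┃       ┃─
┃┃alice45@mail.com│2024-03-0┃       ┃A
┃┃frank10@mail.com│2024-08-0┃       ┃─
┃┃eve87@mail.com  │2024-10-0┃       ┃$


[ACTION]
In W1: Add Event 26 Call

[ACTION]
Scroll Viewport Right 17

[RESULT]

                                      
                                      
                                      
                                      
━━━━━━━━━━━━━━━━━━━━━━━━━━━━━━━━━┓    
alendarWidget                    ┃    
─────────────────────────────────┨    
            May 2025             ┃    
 Tu We Th Fr Sa Su               ┃    
        1  2  3  4*              ┃    
*  6  7*  8  9 10 11             ┃    
━━━━━━━━━━━━━━━━━━━━━━━━━┓       ┃    
DataTable                ┃       ┃    
─────────────────────────┨       ┃    
mail           │Date     ┃       ┃    
───────────────┼─────────┃       ┃━━┓ 
race83@mail.com│2024-06-2┃       ┃  ┃ 
ve50@mail.com  │2024-05-2┃       ┃──┨ 
lice45@mail.com│2024-03-0┃       ┃Am┃ 
rank10@mail.com│2024-08-0┃       ┃──┃ 
ve87@mail.com  │2024-10-0┃       ┃$3┃ 


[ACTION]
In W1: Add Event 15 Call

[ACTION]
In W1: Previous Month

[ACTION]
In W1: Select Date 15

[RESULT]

                                      
                                      
                                      
                                      
━━━━━━━━━━━━━━━━━━━━━━━━━━━━━━━━━┓    
alendarWidget                    ┃    
─────────────────────────────────┨    
           April 2025            ┃    
 Tu We Th Fr Sa Su               ┃    
  1  2  3  4  5  6               ┃    
  8  9 10 11 12 13               ┃    
━━━━━━━━━━━━━━━━━━━━━━━━━┓       ┃    
DataTable                ┃       ┃    
─────────────────────────┨       ┃    
mail           │Date     ┃       ┃    
───────────────┼─────────┃       ┃━━┓ 
race83@mail.com│2024-06-2┃       ┃  ┃ 
ve50@mail.com  │2024-05-2┃       ┃──┨ 
lice45@mail.com│2024-03-0┃       ┃Am┃ 
rank10@mail.com│2024-08-0┃       ┃──┃ 
ve87@mail.com  │2024-10-0┃       ┃$3┃ 


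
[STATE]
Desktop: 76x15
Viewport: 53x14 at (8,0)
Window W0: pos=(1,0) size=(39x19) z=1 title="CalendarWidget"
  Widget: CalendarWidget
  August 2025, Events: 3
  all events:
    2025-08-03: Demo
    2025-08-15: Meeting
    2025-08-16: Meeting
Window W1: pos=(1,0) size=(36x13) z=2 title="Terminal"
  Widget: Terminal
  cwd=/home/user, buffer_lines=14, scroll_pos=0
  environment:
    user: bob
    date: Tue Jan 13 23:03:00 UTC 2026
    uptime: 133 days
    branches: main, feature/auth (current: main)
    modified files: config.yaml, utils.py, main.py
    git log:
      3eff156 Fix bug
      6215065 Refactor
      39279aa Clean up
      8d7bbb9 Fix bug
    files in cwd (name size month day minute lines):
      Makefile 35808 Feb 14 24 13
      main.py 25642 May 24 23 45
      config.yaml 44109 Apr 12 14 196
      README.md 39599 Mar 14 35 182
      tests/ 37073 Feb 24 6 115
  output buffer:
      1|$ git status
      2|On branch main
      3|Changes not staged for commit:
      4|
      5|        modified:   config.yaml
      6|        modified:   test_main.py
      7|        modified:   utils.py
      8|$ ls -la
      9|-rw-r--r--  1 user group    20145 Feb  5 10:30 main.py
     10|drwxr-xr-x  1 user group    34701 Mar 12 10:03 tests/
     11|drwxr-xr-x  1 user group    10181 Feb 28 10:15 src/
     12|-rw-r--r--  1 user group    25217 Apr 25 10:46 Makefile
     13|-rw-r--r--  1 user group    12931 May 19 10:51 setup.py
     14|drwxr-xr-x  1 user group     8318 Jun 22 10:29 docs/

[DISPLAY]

━━━━━━━━━━━━━━━━━━━━━━━━━━━━┓━━┓                     
nal                         ┃  ┃                     
────────────────────────────┨──┨                     
status                      ┃  ┃                     
nch main                    ┃  ┃                     
s not staged for commit:    ┃  ┃                     
                            ┃  ┃                     
  modified:   config.yaml   ┃  ┃                     
  modified:   test_main.py  ┃  ┃                     
  modified:   utils.py      ┃  ┃                     
la                          ┃  ┃                     
-r--  1 user group    20145 ┃  ┃                     
━━━━━━━━━━━━━━━━━━━━━━━━━━━━┛  ┃                     
                               ┃                     


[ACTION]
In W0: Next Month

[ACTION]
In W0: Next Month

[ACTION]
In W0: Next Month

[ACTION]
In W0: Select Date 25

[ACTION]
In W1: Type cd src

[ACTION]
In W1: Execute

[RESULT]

━━━━━━━━━━━━━━━━━━━━━━━━━━━━┓━━┓                     
nal                         ┃  ┃                     
────────────────────────────┨──┨                     
-r--  1 user group    20145 ┃  ┃                     
xr-x  1 user group    34701 ┃  ┃                     
xr-x  1 user group    10181 ┃  ┃                     
-r--  1 user group    25217 ┃  ┃                     
-r--  1 user group    12931 ┃  ┃                     
xr-x  1 user group     8318 ┃  ┃                     
rc                          ┃  ┃                     
                            ┃  ┃                     
                            ┃  ┃                     
━━━━━━━━━━━━━━━━━━━━━━━━━━━━┛  ┃                     
                               ┃                     


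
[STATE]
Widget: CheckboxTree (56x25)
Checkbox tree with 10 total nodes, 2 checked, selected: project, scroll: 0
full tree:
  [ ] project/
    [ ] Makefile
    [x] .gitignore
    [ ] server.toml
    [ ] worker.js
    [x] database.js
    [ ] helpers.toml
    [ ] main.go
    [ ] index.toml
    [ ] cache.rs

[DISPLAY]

>[-] project/                                           
   [ ] Makefile                                         
   [x] .gitignore                                       
   [ ] server.toml                                      
   [ ] worker.js                                        
   [x] database.js                                      
   [ ] helpers.toml                                     
   [ ] main.go                                          
   [ ] index.toml                                       
   [ ] cache.rs                                         
                                                        
                                                        
                                                        
                                                        
                                                        
                                                        
                                                        
                                                        
                                                        
                                                        
                                                        
                                                        
                                                        
                                                        
                                                        


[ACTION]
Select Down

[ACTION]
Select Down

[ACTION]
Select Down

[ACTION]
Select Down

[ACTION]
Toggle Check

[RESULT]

 [-] project/                                           
   [ ] Makefile                                         
   [x] .gitignore                                       
   [ ] server.toml                                      
>  [x] worker.js                                        
   [x] database.js                                      
   [ ] helpers.toml                                     
   [ ] main.go                                          
   [ ] index.toml                                       
   [ ] cache.rs                                         
                                                        
                                                        
                                                        
                                                        
                                                        
                                                        
                                                        
                                                        
                                                        
                                                        
                                                        
                                                        
                                                        
                                                        
                                                        
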